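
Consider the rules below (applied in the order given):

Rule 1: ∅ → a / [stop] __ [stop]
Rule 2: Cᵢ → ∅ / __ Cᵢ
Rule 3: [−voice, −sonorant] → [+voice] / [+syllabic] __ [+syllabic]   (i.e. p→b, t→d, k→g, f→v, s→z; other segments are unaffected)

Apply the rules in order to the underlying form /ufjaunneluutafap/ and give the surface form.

ufjauneluudavap

Rule 1 (stop-cluster a-epenthesis): no segment meets the environment; /ufjaunneluutafap/ is unchanged.
Rule 2 (degemination): /nn/ is a geminate; the first /n/ deletes. /ufjaunneluutafap/ → ufjauneluutafap.
Rule 3 (intervocalic voicing): /t/ is a voiceless obstruent between vowels /u/ and /a/, so it voices to [d]. /f/ is a voiceless obstruent between vowels /a/ and /a/, so it voices to [v]. /ufjauneluutafap/ → ufjauneluudavap.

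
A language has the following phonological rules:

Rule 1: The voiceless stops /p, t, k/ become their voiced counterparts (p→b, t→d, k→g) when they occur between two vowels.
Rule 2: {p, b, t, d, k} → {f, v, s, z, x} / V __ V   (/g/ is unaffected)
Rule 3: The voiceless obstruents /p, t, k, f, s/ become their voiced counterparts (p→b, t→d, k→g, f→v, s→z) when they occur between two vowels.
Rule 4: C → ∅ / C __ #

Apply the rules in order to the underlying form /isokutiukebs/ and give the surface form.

izoguziugeb

Rule 1 (intervocalic voicing): /k/ is a voiceless stop between vowels /o/ and /u/, so it voices to [g]. /t/ is a voiceless stop between vowels /u/ and /i/, so it voices to [d]. /k/ is a voiceless stop between vowels /u/ and /e/, so it voices to [g]. /isokutiukebs/ → isogudiugebs.
Rule 2 (intervocalic spirantization): /d/ is a stop between vowels /u/ and /i/, so it spirantizes to the fricative [z]. /isogudiugebs/ → isoguziugebs.
Rule 3 (intervocalic voicing): /s/ is a voiceless obstruent between vowels /i/ and /o/, so it voices to [z]. /isoguziugebs/ → izoguziugebs.
Rule 4 (final cluster simplification): /s/ is the second consonant of a word-final cluster /bs/, so it deletes. /izoguziugebs/ → izoguziugeb.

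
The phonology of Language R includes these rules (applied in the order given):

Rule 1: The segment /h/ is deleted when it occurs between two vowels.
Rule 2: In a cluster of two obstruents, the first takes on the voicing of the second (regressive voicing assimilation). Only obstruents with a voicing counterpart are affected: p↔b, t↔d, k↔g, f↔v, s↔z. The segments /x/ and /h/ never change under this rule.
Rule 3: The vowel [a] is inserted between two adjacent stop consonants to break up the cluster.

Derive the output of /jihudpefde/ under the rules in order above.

Rule 1 (intervocalic h-deletion): /h/ occurs between vowels /i/ and /u/, so it deletes. /jihudpefde/ → jiudpefde.
Rule 2 (regressive voicing assimilation): /d/ precedes the voiceless obstruent /p/, so it devoices to [t] by assimilation. /f/ precedes the voiced obstruent /d/, so it voices to [v] by assimilation. /jiudpefde/ → jiutpevde.
Rule 3 (stop-cluster a-epenthesis): /t/ and /p/ form a stop–stop cluster, so [a] is inserted between them. /jiutpevde/ → jiutapevde.

jiutapevde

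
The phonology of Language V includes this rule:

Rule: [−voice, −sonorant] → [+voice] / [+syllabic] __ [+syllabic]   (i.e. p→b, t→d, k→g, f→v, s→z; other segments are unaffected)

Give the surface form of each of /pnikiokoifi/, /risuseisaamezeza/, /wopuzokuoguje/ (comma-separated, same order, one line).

pnigiogoivi, rizuzeizaamezeza, wobuzoguoguje

/pnikiokoifi/: /k/ is a voiceless obstruent between vowels /i/ and /i/, so it voices to [g]. /k/ is a voiceless obstruent between vowels /o/ and /o/, so it voices to [g]. /f/ is a voiceless obstruent between vowels /i/ and /i/, so it voices to [v]. → [pnigiogoivi].
/risuseisaamezeza/: /s/ is a voiceless obstruent between vowels /i/ and /u/, so it voices to [z]. /s/ is a voiceless obstruent between vowels /u/ and /e/, so it voices to [z]. /s/ is a voiceless obstruent between vowels /i/ and /a/, so it voices to [z]. → [rizuzeizaamezeza].
/wopuzokuoguje/: /p/ is a voiceless obstruent between vowels /o/ and /u/, so it voices to [b]. /k/ is a voiceless obstruent between vowels /o/ and /u/, so it voices to [g]. → [wobuzoguoguje].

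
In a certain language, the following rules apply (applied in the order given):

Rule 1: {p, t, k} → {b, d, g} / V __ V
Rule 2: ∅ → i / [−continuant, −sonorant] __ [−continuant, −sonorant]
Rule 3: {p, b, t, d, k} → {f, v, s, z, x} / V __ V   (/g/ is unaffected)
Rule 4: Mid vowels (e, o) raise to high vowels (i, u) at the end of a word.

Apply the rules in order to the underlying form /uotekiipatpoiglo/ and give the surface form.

uozegiivasifoiglu

Rule 1 (intervocalic voicing): /t/ is a voiceless stop between vowels /o/ and /e/, so it voices to [d]. /k/ is a voiceless stop between vowels /e/ and /i/, so it voices to [g]. /p/ is a voiceless stop between vowels /i/ and /a/, so it voices to [b]. /uotekiipatpoiglo/ → uodegiibatpoiglo.
Rule 2 (stop-cluster i-epenthesis): /t/ and /p/ form a stop–stop cluster, so [i] is inserted between them. /uodegiibatpoiglo/ → uodegiibatipoiglo.
Rule 3 (intervocalic spirantization): /d/ is a stop between vowels /o/ and /e/, so it spirantizes to the fricative [z]. /b/ is a stop between vowels /i/ and /a/, so it spirantizes to the fricative [v]. /t/ is a stop between vowels /a/ and /i/, so it spirantizes to the fricative [s]. /p/ is a stop between vowels /i/ and /o/, so it spirantizes to the fricative [f]. /uodegiibatipoiglo/ → uozegiivasifoiglo.
Rule 4 (final vowel raising): /o/ is a mid vowel in word-final position, so it raises to [u]. /uozegiivasifoiglo/ → uozegiivasifoiglu.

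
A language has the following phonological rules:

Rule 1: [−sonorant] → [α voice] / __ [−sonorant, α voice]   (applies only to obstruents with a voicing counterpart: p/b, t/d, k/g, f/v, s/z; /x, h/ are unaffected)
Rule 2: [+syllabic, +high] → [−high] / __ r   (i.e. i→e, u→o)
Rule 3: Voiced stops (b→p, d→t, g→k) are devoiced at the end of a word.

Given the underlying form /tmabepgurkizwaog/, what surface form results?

Rule 1 (regressive voicing assimilation): /p/ precedes the voiced obstruent /g/, so it voices to [b] by assimilation. /tmabepgurkizwaog/ → tmabebgurkizwaog.
Rule 2 (pre-rhotic lowering): /u/ is a high vowel immediately before /r/, so it lowers to [o]. /tmabebgurkizwaog/ → tmabebgorkizwaog.
Rule 3 (final devoicing): /g/ is a voiced stop in word-final position, so it devoices to [k]. /tmabebgorkizwaog/ → tmabebgorkizwaok.

tmabebgorkizwaok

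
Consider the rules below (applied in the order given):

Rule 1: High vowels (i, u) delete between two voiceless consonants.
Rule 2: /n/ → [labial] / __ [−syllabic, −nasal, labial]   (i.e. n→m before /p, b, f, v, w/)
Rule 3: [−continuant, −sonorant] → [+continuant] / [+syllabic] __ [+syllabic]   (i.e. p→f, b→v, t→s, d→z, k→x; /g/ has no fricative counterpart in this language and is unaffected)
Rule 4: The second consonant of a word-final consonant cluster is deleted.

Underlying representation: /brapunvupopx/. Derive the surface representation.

Rule 1 (high vowel syncope): no segment meets the environment; /brapunvupopx/ is unchanged.
Rule 2 (nasal place assimilation): /n/ precedes the labial consonant /v/, so it assimilates in place to [m]. /brapunvupopx/ → brapumvupopx.
Rule 3 (intervocalic spirantization): /p/ is a stop between vowels /a/ and /u/, so it spirantizes to the fricative [f]. /p/ is a stop between vowels /u/ and /o/, so it spirantizes to the fricative [f]. /brapumvupopx/ → brafumvufopx.
Rule 4 (final cluster simplification): /x/ is the second consonant of a word-final cluster /px/, so it deletes. /brafumvufopx/ → brafumvufop.

brafumvufop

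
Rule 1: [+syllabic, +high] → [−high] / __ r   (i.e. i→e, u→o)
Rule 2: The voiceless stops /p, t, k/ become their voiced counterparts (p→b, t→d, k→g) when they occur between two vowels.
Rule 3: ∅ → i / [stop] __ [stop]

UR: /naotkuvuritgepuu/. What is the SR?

naotikuvoritigebuu

Rule 1 (pre-rhotic lowering): /u/ is a high vowel immediately before /r/, so it lowers to [o]. /naotkuvuritgepuu/ → naotkuvoritgepuu.
Rule 2 (intervocalic voicing): /p/ is a voiceless stop between vowels /e/ and /u/, so it voices to [b]. /naotkuvoritgepuu/ → naotkuvoritgebuu.
Rule 3 (stop-cluster i-epenthesis): /t/ and /k/ form a stop–stop cluster, so [i] is inserted between them. /t/ and /g/ form a stop–stop cluster, so [i] is inserted between them. /naotkuvoritgebuu/ → naotikuvoritigebuu.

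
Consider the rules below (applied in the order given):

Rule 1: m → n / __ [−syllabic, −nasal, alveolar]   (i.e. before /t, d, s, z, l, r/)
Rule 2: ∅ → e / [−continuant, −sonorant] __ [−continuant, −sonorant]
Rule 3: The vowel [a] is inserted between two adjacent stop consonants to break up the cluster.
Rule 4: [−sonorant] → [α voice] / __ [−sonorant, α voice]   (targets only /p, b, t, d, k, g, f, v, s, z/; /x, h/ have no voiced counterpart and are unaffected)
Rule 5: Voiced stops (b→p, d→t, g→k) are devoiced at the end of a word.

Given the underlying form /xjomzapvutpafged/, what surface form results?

xjonzabvutepavget

Rule 1 (nasal place assimilation): /m/ precedes the alveolar consonant /z/, so it assimilates in place to [n]. /xjomzapvutpafged/ → xjonzapvutpafged.
Rule 2 (stop-cluster e-epenthesis): /t/ and /p/ form a stop–stop cluster, so [e] is inserted between them. /xjonzapvutpafged/ → xjonzapvutepafged.
Rule 3 (stop-cluster a-epenthesis): no segment meets the environment; /xjonzapvutepafged/ is unchanged.
Rule 4 (regressive voicing assimilation): /p/ precedes the voiced obstruent /v/, so it voices to [b] by assimilation. /f/ precedes the voiced obstruent /g/, so it voices to [v] by assimilation. /xjonzapvutepafged/ → xjonzabvutepavged.
Rule 5 (final devoicing): /d/ is a voiced stop in word-final position, so it devoices to [t]. /xjonzabvutepavged/ → xjonzabvutepavget.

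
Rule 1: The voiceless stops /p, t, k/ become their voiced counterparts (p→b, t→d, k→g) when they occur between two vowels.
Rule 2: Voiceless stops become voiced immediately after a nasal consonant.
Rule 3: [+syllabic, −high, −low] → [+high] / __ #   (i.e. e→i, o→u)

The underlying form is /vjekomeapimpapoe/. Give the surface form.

Rule 1 (intervocalic voicing): /k/ is a voiceless stop between vowels /e/ and /o/, so it voices to [g]. /p/ is a voiceless stop between vowels /a/ and /i/, so it voices to [b]. /p/ is a voiceless stop between vowels /a/ and /o/, so it voices to [b]. /vjekomeapimpapoe/ → vjegomeabimpaboe.
Rule 2 (post-nasal voicing): /p/ is a voiceless stop immediately after the nasal /m/, so it voices to [b]. /vjegomeabimpaboe/ → vjegomeabimbaboe.
Rule 3 (final vowel raising): /e/ is a mid vowel in word-final position, so it raises to [i]. /vjegomeabimbaboe/ → vjegomeabimbaboi.

vjegomeabimbaboi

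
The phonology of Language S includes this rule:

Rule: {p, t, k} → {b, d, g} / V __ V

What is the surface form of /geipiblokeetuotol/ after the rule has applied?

geibiblogeeduodol

/p/ is a voiceless stop between vowels /i/ and /i/, so it voices to [b].
/k/ is a voiceless stop between vowels /o/ and /e/, so it voices to [g].
/t/ is a voiceless stop between vowels /e/ and /u/, so it voices to [d].
/t/ is a voiceless stop between vowels /o/ and /o/, so it voices to [d].
Surface form: [geibiblogeeduodol].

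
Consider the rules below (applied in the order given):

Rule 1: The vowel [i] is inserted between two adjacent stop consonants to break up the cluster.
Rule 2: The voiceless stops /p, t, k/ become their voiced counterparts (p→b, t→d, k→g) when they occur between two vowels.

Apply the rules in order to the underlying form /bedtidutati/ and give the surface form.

bedididudadi

Rule 1 (stop-cluster i-epenthesis): /d/ and /t/ form a stop–stop cluster, so [i] is inserted between them. /bedtidutati/ → beditidutati.
Rule 2 (intervocalic voicing): /t/ is a voiceless stop between vowels /i/ and /i/, so it voices to [d]. /t/ is a voiceless stop between vowels /u/ and /a/, so it voices to [d]. /t/ is a voiceless stop between vowels /a/ and /i/, so it voices to [d]. /beditidutati/ → bedididudadi.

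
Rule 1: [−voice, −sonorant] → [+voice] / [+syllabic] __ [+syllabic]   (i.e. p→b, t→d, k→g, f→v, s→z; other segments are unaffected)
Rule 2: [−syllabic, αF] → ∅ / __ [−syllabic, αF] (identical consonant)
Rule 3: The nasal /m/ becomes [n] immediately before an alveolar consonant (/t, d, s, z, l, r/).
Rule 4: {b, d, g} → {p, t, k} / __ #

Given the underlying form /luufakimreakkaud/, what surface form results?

luuvaginreakaut

Rule 1 (intervocalic voicing): /f/ is a voiceless obstruent between vowels /u/ and /a/, so it voices to [v]. /k/ is a voiceless obstruent between vowels /a/ and /i/, so it voices to [g]. /luufakimreakkaud/ → luuvagimreakkaud.
Rule 2 (degemination): /kk/ is a geminate; the first /k/ deletes. /luuvagimreakkaud/ → luuvagimreakaud.
Rule 3 (nasal place assimilation): /m/ precedes the alveolar consonant /r/, so it assimilates in place to [n]. /luuvagimreakaud/ → luuvaginreakaud.
Rule 4 (final devoicing): /d/ is a voiced stop in word-final position, so it devoices to [t]. /luuvaginreakaud/ → luuvaginreakaut.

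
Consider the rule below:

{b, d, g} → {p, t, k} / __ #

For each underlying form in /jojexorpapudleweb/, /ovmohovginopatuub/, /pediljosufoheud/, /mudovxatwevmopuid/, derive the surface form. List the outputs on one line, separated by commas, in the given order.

jojexorpapudlewep, ovmohovginopatuup, pediljosufoheut, mudovxatwevmopuit

/jojexorpapudleweb/: /b/ is a voiced stop in word-final position, so it devoices to [p]. → [jojexorpapudlewep].
/ovmohovginopatuub/: /b/ is a voiced stop in word-final position, so it devoices to [p]. → [ovmohovginopatuup].
/pediljosufoheud/: /d/ is a voiced stop in word-final position, so it devoices to [t]. → [pediljosufoheut].
/mudovxatwevmopuid/: /d/ is a voiced stop in word-final position, so it devoices to [t]. → [mudovxatwevmopuit].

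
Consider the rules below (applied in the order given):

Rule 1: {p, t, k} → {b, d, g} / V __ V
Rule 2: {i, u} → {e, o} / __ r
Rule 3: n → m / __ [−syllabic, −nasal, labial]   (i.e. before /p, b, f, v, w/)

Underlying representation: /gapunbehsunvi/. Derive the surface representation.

gabumbehsumvi

Rule 1 (intervocalic voicing): /p/ is a voiceless stop between vowels /a/ and /u/, so it voices to [b]. /gapunbehsunvi/ → gabunbehsunvi.
Rule 2 (pre-rhotic lowering): no segment meets the environment; /gabunbehsunvi/ is unchanged.
Rule 3 (nasal place assimilation): /n/ precedes the labial consonant /b/, so it assimilates in place to [m]. /n/ precedes the labial consonant /v/, so it assimilates in place to [m]. /gabunbehsunvi/ → gabumbehsumvi.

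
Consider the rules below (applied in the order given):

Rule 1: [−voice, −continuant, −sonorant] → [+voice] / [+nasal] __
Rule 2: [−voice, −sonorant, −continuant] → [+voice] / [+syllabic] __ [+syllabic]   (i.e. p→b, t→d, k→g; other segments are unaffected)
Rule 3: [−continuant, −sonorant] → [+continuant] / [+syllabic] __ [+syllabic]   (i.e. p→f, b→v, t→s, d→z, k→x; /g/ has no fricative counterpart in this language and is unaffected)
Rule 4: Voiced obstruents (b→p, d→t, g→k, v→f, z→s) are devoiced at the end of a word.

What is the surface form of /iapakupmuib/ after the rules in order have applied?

iavagupmuip

Rule 1 (post-nasal voicing): no segment meets the environment; /iapakupmuib/ is unchanged.
Rule 2 (intervocalic voicing): /p/ is a voiceless stop between vowels /a/ and /a/, so it voices to [b]. /k/ is a voiceless stop between vowels /a/ and /u/, so it voices to [g]. /iapakupmuib/ → iabagupmuib.
Rule 3 (intervocalic spirantization): /b/ is a stop between vowels /a/ and /a/, so it spirantizes to the fricative [v]. /iabagupmuib/ → iavagupmuib.
Rule 4 (final devoicing): /b/ is a voiced obstruent in word-final position, so it devoices to [p]. /iavagupmuib/ → iavagupmuip.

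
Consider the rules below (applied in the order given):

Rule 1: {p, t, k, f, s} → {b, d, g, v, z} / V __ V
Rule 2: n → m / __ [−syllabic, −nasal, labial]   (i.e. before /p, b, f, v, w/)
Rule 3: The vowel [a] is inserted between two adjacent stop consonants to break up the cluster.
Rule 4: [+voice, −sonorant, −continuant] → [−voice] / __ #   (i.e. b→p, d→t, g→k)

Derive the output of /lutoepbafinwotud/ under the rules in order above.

Rule 1 (intervocalic voicing): /t/ is a voiceless obstruent between vowels /u/ and /o/, so it voices to [d]. /f/ is a voiceless obstruent between vowels /a/ and /i/, so it voices to [v]. /t/ is a voiceless obstruent between vowels /o/ and /u/, so it voices to [d]. /lutoepbafinwotud/ → ludoepbavinwodud.
Rule 2 (nasal place assimilation): /n/ precedes the labial consonant /w/, so it assimilates in place to [m]. /ludoepbavinwodud/ → ludoepbavimwodud.
Rule 3 (stop-cluster a-epenthesis): /p/ and /b/ form a stop–stop cluster, so [a] is inserted between them. /ludoepbavimwodud/ → ludoepabavimwodud.
Rule 4 (final devoicing): /d/ is a voiced stop in word-final position, so it devoices to [t]. /ludoepabavimwodud/ → ludoepabavimwodut.

ludoepabavimwodut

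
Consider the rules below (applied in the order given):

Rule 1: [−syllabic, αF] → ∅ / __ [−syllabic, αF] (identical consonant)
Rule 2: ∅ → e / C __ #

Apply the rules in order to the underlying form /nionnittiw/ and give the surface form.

nionitiwe

Rule 1 (degemination): /nn/ is a geminate; the first /n/ deletes. /tt/ is a geminate; the first /t/ deletes. /nionnittiw/ → nionitiw.
Rule 2 (final e-epenthesis): the form ends in the consonant /w/, so [e] is inserted word-finally. /nionitiw/ → nionitiwe.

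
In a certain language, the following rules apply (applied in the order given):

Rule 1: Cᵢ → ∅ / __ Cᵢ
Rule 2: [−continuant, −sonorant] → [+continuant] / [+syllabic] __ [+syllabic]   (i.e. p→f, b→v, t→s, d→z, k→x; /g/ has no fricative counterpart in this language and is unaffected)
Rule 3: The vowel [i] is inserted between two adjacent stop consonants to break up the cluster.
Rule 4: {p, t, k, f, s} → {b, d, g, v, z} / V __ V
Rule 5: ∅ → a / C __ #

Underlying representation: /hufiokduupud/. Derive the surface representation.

Rule 1 (degemination): no segment meets the environment; /hufiokduupud/ is unchanged.
Rule 2 (intervocalic spirantization): /p/ is a stop between vowels /u/ and /u/, so it spirantizes to the fricative [f]. /hufiokduupud/ → hufiokduufud.
Rule 3 (stop-cluster i-epenthesis): /k/ and /d/ form a stop–stop cluster, so [i] is inserted between them. /hufiokduufud/ → hufiokiduufud.
Rule 4 (intervocalic voicing): /f/ is a voiceless obstruent between vowels /u/ and /i/, so it voices to [v]. /k/ is a voiceless obstruent between vowels /o/ and /i/, so it voices to [g]. /f/ is a voiceless obstruent between vowels /u/ and /u/, so it voices to [v]. /hufiokiduufud/ → huviogiduuvud.
Rule 5 (final a-epenthesis): the form ends in the consonant /d/, so [a] is inserted word-finally. /huviogiduuvud/ → huviogiduuvuda.

huviogiduuvuda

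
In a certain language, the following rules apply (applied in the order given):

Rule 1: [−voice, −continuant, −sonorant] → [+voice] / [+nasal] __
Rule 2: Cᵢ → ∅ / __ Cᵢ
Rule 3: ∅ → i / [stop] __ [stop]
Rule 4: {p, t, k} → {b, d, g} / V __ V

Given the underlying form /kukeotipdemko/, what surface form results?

Rule 1 (post-nasal voicing): /k/ is a voiceless stop immediately after the nasal /m/, so it voices to [g]. /kukeotipdemko/ → kukeotipdemgo.
Rule 2 (degemination): no segment meets the environment; /kukeotipdemgo/ is unchanged.
Rule 3 (stop-cluster i-epenthesis): /p/ and /d/ form a stop–stop cluster, so [i] is inserted between them. /kukeotipdemgo/ → kukeotipidemgo.
Rule 4 (intervocalic voicing): /k/ is a voiceless stop between vowels /u/ and /e/, so it voices to [g]. /t/ is a voiceless stop between vowels /o/ and /i/, so it voices to [d]. /p/ is a voiceless stop between vowels /i/ and /i/, so it voices to [b]. /kukeotipidemgo/ → kugeodibidemgo.

kugeodibidemgo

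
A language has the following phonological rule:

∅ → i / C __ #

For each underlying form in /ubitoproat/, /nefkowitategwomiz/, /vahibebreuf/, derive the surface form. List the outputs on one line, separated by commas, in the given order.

/ubitoproat/: the form ends in the consonant /t/, so [i] is inserted word-finally. → [ubitoproati].
/nefkowitategwomiz/: the form ends in the consonant /z/, so [i] is inserted word-finally. → [nefkowitategwomizi].
/vahibebreuf/: the form ends in the consonant /f/, so [i] is inserted word-finally. → [vahibebreufi].

ubitoproati, nefkowitategwomizi, vahibebreufi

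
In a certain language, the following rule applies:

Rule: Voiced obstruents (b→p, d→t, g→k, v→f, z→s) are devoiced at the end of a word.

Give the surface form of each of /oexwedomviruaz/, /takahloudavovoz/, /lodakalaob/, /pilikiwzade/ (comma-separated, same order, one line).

/oexwedomviruaz/: /z/ is a voiced obstruent in word-final position, so it devoices to [s]. → [oexwedomviruas].
/takahloudavovoz/: /z/ is a voiced obstruent in word-final position, so it devoices to [s]. → [takahloudavovos].
/lodakalaob/: /b/ is a voiced obstruent in word-final position, so it devoices to [p]. → [lodakalaop].
/pilikiwzade/: the rule's environment is not met; surfaces unchanged as [pilikiwzade].

oexwedomviruas, takahloudavovos, lodakalaop, pilikiwzade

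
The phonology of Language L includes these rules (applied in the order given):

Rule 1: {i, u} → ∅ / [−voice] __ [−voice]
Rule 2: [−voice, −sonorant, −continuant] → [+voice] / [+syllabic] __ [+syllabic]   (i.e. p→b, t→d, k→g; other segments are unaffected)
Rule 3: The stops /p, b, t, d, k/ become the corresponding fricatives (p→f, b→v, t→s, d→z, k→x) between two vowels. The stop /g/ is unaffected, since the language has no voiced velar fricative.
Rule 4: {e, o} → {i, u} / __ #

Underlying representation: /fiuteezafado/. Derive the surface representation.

Rule 1 (high vowel syncope): no segment meets the environment; /fiuteezafado/ is unchanged.
Rule 2 (intervocalic voicing): /t/ is a voiceless stop between vowels /u/ and /e/, so it voices to [d]. /fiuteezafado/ → fiudeezafado.
Rule 3 (intervocalic spirantization): /d/ is a stop between vowels /u/ and /e/, so it spirantizes to the fricative [z]. /d/ is a stop between vowels /a/ and /o/, so it spirantizes to the fricative [z]. /fiudeezafado/ → fiuzeezafazo.
Rule 4 (final vowel raising): /o/ is a mid vowel in word-final position, so it raises to [u]. /fiuzeezafazo/ → fiuzeezafazu.

fiuzeezafazu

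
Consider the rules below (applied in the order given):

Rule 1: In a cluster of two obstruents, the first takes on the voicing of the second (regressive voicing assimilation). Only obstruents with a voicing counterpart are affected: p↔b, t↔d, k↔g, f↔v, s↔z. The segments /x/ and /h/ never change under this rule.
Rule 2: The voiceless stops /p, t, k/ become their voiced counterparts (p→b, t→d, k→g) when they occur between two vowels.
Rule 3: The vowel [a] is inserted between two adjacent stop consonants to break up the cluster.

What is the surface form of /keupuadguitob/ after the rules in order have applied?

keubuadaguidob

Rule 1 (regressive voicing assimilation): no segment meets the environment; /keupuadguitob/ is unchanged.
Rule 2 (intervocalic voicing): /p/ is a voiceless stop between vowels /u/ and /u/, so it voices to [b]. /t/ is a voiceless stop between vowels /i/ and /o/, so it voices to [d]. /keupuadguitob/ → keubuadguidob.
Rule 3 (stop-cluster a-epenthesis): /d/ and /g/ form a stop–stop cluster, so [a] is inserted between them. /keubuadguidob/ → keubuadaguidob.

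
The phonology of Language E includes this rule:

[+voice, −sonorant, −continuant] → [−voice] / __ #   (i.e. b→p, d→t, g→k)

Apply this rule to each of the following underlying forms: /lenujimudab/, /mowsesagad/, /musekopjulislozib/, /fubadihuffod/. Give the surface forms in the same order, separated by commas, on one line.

/lenujimudab/: /b/ is a voiced stop in word-final position, so it devoices to [p]. → [lenujimudap].
/mowsesagad/: /d/ is a voiced stop in word-final position, so it devoices to [t]. → [mowsesagat].
/musekopjulislozib/: /b/ is a voiced stop in word-final position, so it devoices to [p]. → [musekopjulislozip].
/fubadihuffod/: /d/ is a voiced stop in word-final position, so it devoices to [t]. → [fubadihuffot].

lenujimudap, mowsesagat, musekopjulislozip, fubadihuffot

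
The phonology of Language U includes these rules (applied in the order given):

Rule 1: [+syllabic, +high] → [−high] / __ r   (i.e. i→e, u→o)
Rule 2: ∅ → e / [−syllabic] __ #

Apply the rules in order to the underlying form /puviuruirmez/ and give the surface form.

Rule 1 (pre-rhotic lowering): /u/ is a high vowel immediately before /r/, so it lowers to [o]. /i/ is a high vowel immediately before /r/, so it lowers to [e]. /puviuruirmez/ → puvioruermez.
Rule 2 (final e-epenthesis): the form ends in the consonant /z/, so [e] is inserted word-finally. /puvioruermez/ → puvioruermeze.

puvioruermeze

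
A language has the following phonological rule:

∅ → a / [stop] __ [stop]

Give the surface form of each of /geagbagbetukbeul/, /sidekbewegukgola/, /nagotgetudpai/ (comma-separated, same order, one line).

/geagbagbetukbeul/: /g/ and /b/ form a stop–stop cluster, so [a] is inserted between them. /g/ and /b/ form a stop–stop cluster, so [a] is inserted between them. /k/ and /b/ form a stop–stop cluster, so [a] is inserted between them. → [geagabagabetukabeul].
/sidekbewegukgola/: /k/ and /b/ form a stop–stop cluster, so [a] is inserted between them. /k/ and /g/ form a stop–stop cluster, so [a] is inserted between them. → [sidekabewegukagola].
/nagotgetudpai/: /t/ and /g/ form a stop–stop cluster, so [a] is inserted between them. /d/ and /p/ form a stop–stop cluster, so [a] is inserted between them. → [nagotagetudapai].

geagabagabetukabeul, sidekabewegukagola, nagotagetudapai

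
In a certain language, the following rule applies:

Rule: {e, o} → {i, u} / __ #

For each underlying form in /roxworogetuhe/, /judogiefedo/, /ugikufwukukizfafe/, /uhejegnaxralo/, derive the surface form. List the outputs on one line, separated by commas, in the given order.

/roxworogetuhe/: /e/ is a mid vowel in word-final position, so it raises to [i]. → [roxworogetuhi].
/judogiefedo/: /o/ is a mid vowel in word-final position, so it raises to [u]. → [judogiefedu].
/ugikufwukukizfafe/: /e/ is a mid vowel in word-final position, so it raises to [i]. → [ugikufwukukizfafi].
/uhejegnaxralo/: /o/ is a mid vowel in word-final position, so it raises to [u]. → [uhejegnaxralu].

roxworogetuhi, judogiefedu, ugikufwukukizfafi, uhejegnaxralu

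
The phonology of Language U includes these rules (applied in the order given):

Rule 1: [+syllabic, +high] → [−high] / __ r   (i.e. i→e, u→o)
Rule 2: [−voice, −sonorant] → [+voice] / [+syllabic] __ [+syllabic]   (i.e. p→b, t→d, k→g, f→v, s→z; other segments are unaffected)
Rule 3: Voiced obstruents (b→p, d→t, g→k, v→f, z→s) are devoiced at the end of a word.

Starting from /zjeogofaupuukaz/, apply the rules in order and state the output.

zjeogovaubuugas

Rule 1 (pre-rhotic lowering): no segment meets the environment; /zjeogofaupuukaz/ is unchanged.
Rule 2 (intervocalic voicing): /f/ is a voiceless obstruent between vowels /o/ and /a/, so it voices to [v]. /p/ is a voiceless obstruent between vowels /u/ and /u/, so it voices to [b]. /k/ is a voiceless obstruent between vowels /u/ and /a/, so it voices to [g]. /zjeogofaupuukaz/ → zjeogovaubuugaz.
Rule 3 (final devoicing): /z/ is a voiced obstruent in word-final position, so it devoices to [s]. /zjeogovaubuugaz/ → zjeogovaubuugas.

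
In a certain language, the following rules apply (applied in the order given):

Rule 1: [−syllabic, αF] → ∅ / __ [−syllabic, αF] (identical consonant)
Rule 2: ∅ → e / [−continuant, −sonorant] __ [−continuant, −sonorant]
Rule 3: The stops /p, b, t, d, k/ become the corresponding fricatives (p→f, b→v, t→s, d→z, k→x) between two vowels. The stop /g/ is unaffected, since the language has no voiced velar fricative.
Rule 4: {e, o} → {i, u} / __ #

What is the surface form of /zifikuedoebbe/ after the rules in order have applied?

zifixuezoevi

Rule 1 (degemination): /bb/ is a geminate; the first /b/ deletes. /zifikuedoebbe/ → zifikuedoebe.
Rule 2 (stop-cluster e-epenthesis): no segment meets the environment; /zifikuedoebe/ is unchanged.
Rule 3 (intervocalic spirantization): /k/ is a stop between vowels /i/ and /u/, so it spirantizes to the fricative [x]. /d/ is a stop between vowels /e/ and /o/, so it spirantizes to the fricative [z]. /b/ is a stop between vowels /e/ and /e/, so it spirantizes to the fricative [v]. /zifikuedoebe/ → zifixuezoeve.
Rule 4 (final vowel raising): /e/ is a mid vowel in word-final position, so it raises to [i]. /zifixuezoeve/ → zifixuezoevi.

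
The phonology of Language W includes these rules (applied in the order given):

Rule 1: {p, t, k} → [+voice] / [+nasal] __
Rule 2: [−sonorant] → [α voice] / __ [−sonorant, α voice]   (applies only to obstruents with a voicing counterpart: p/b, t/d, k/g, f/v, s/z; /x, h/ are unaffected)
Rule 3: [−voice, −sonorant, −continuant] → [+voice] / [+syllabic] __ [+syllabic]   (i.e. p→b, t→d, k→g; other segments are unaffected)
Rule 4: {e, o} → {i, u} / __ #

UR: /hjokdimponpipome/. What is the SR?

hjogdimbonbibomi

Rule 1 (post-nasal voicing): /p/ is a voiceless stop immediately after the nasal /m/, so it voices to [b]. /p/ is a voiceless stop immediately after the nasal /n/, so it voices to [b]. /hjokdimponpipome/ → hjokdimbonbipome.
Rule 2 (regressive voicing assimilation): /k/ precedes the voiced obstruent /d/, so it voices to [g] by assimilation. /hjokdimbonbipome/ → hjogdimbonbipome.
Rule 3 (intervocalic voicing): /p/ is a voiceless stop between vowels /i/ and /o/, so it voices to [b]. /hjogdimbonbipome/ → hjogdimbonbibome.
Rule 4 (final vowel raising): /e/ is a mid vowel in word-final position, so it raises to [i]. /hjogdimbonbibome/ → hjogdimbonbibomi.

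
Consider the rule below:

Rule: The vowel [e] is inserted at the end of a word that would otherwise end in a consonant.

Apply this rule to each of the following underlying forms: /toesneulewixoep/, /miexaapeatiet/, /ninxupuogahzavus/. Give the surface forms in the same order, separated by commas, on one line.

/toesneulewixoep/: the form ends in the consonant /p/, so [e] is inserted word-finally. → [toesneulewixoepe].
/miexaapeatiet/: the form ends in the consonant /t/, so [e] is inserted word-finally. → [miexaapeatiete].
/ninxupuogahzavus/: the form ends in the consonant /s/, so [e] is inserted word-finally. → [ninxupuogahzavuse].

toesneulewixoepe, miexaapeatiete, ninxupuogahzavuse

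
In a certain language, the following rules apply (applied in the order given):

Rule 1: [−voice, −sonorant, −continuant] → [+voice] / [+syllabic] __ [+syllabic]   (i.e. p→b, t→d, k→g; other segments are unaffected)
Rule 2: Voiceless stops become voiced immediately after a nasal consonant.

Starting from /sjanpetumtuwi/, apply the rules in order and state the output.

sjanbedumduwi

Rule 1 (intervocalic voicing): /t/ is a voiceless stop between vowels /e/ and /u/, so it voices to [d]. /sjanpetumtuwi/ → sjanpedumtuwi.
Rule 2 (post-nasal voicing): /p/ is a voiceless stop immediately after the nasal /n/, so it voices to [b]. /t/ is a voiceless stop immediately after the nasal /m/, so it voices to [d]. /sjanpedumtuwi/ → sjanbedumduwi.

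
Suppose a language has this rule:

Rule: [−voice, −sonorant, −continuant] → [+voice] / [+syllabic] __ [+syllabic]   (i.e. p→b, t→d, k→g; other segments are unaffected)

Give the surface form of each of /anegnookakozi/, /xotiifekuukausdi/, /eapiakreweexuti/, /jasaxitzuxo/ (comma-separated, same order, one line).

anegnoogagozi, xodiifeguugausdi, eabiakreweexudi, jasaxitzuxo

/anegnookakozi/: /k/ is a voiceless stop between vowels /o/ and /a/, so it voices to [g]. /k/ is a voiceless stop between vowels /a/ and /o/, so it voices to [g]. → [anegnoogagozi].
/xotiifekuukausdi/: /t/ is a voiceless stop between vowels /o/ and /i/, so it voices to [d]. /k/ is a voiceless stop between vowels /e/ and /u/, so it voices to [g]. /k/ is a voiceless stop between vowels /u/ and /a/, so it voices to [g]. → [xodiifeguugausdi].
/eapiakreweexuti/: /p/ is a voiceless stop between vowels /a/ and /i/, so it voices to [b]. /t/ is a voiceless stop between vowels /u/ and /i/, so it voices to [d]. → [eabiakreweexudi].
/jasaxitzuxo/: the rule's environment is not met; surfaces unchanged as [jasaxitzuxo].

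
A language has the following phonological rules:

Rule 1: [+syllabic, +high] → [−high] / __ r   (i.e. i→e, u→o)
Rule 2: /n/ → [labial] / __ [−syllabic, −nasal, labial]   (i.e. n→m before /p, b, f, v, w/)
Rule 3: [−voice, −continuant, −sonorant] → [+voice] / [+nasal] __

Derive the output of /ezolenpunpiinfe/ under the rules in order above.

ezolembumbiimfe

Rule 1 (pre-rhotic lowering): no segment meets the environment; /ezolenpunpiinfe/ is unchanged.
Rule 2 (nasal place assimilation): /n/ precedes the labial consonant /p/, so it assimilates in place to [m]. /n/ precedes the labial consonant /p/, so it assimilates in place to [m]. /n/ precedes the labial consonant /f/, so it assimilates in place to [m]. /ezolenpunpiinfe/ → ezolempumpiimfe.
Rule 3 (post-nasal voicing): /p/ is a voiceless stop immediately after the nasal /m/, so it voices to [b]. /p/ is a voiceless stop immediately after the nasal /m/, so it voices to [b]. /ezolempumpiimfe/ → ezolembumbiimfe.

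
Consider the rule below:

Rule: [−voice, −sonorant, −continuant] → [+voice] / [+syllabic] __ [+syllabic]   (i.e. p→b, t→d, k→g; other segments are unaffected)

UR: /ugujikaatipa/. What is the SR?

/k/ is a voiceless stop between vowels /i/ and /a/, so it voices to [g].
/t/ is a voiceless stop between vowels /a/ and /i/, so it voices to [d].
/p/ is a voiceless stop between vowels /i/ and /a/, so it voices to [b].
Surface form: [ugujigaadiba].

ugujigaadiba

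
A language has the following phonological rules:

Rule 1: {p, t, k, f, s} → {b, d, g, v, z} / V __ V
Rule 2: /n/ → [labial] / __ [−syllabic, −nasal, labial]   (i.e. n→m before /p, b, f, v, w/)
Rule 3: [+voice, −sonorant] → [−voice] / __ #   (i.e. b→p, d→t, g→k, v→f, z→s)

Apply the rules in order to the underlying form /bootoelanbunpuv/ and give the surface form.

Rule 1 (intervocalic voicing): /t/ is a voiceless obstruent between vowels /o/ and /o/, so it voices to [d]. /bootoelanbunpuv/ → boodoelanbunpuv.
Rule 2 (nasal place assimilation): /n/ precedes the labial consonant /b/, so it assimilates in place to [m]. /n/ precedes the labial consonant /p/, so it assimilates in place to [m]. /boodoelanbunpuv/ → boodoelambumpuv.
Rule 3 (final devoicing): /v/ is a voiced obstruent in word-final position, so it devoices to [f]. /boodoelambumpuv/ → boodoelambumpuf.

boodoelambumpuf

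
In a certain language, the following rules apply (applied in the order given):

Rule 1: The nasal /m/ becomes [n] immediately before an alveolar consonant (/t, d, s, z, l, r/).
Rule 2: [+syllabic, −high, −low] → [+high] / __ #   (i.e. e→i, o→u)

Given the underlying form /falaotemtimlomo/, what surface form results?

falaotentinlomu

Rule 1 (nasal place assimilation): /m/ precedes the alveolar consonant /t/, so it assimilates in place to [n]. /m/ precedes the alveolar consonant /l/, so it assimilates in place to [n]. /falaotemtimlomo/ → falaotentinlomo.
Rule 2 (final vowel raising): /o/ is a mid vowel in word-final position, so it raises to [u]. /falaotentinlomo/ → falaotentinlomu.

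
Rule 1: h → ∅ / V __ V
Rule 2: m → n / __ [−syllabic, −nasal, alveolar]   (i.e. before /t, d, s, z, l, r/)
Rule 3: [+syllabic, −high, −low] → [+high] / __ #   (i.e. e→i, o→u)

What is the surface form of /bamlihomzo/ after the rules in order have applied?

Rule 1 (intervocalic h-deletion): /h/ occurs between vowels /i/ and /o/, so it deletes. /bamlihomzo/ → bamliomzo.
Rule 2 (nasal place assimilation): /m/ precedes the alveolar consonant /l/, so it assimilates in place to [n]. /m/ precedes the alveolar consonant /z/, so it assimilates in place to [n]. /bamliomzo/ → banlionzo.
Rule 3 (final vowel raising): /o/ is a mid vowel in word-final position, so it raises to [u]. /banlionzo/ → banlionzu.

banlionzu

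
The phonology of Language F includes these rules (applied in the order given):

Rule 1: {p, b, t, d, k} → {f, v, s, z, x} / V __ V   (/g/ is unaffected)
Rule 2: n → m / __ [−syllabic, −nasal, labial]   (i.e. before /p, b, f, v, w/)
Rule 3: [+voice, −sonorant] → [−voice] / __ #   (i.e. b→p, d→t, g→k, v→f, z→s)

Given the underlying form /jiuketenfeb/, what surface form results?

jiuxesemfep

Rule 1 (intervocalic spirantization): /k/ is a stop between vowels /u/ and /e/, so it spirantizes to the fricative [x]. /t/ is a stop between vowels /e/ and /e/, so it spirantizes to the fricative [s]. /jiuketenfeb/ → jiuxesenfeb.
Rule 2 (nasal place assimilation): /n/ precedes the labial consonant /f/, so it assimilates in place to [m]. /jiuxesenfeb/ → jiuxesemfeb.
Rule 3 (final devoicing): /b/ is a voiced obstruent in word-final position, so it devoices to [p]. /jiuxesemfeb/ → jiuxesemfep.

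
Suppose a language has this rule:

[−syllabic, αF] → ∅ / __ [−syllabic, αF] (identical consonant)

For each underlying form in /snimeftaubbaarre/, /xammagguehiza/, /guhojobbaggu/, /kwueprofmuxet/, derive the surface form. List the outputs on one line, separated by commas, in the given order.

/snimeftaubbaarre/: /bb/ is a geminate; the first /b/ deletes. /rr/ is a geminate; the first /r/ deletes. → [snimeftaubaare].
/xammagguehiza/: /mm/ is a geminate; the first /m/ deletes. /gg/ is a geminate; the first /g/ deletes. → [xamaguehiza].
/guhojobbaggu/: /bb/ is a geminate; the first /b/ deletes. /gg/ is a geminate; the first /g/ deletes. → [guhojobagu].
/kwueprofmuxet/: the rule's environment is not met; surfaces unchanged as [kwueprofmuxet].

snimeftaubaare, xamaguehiza, guhojobagu, kwueprofmuxet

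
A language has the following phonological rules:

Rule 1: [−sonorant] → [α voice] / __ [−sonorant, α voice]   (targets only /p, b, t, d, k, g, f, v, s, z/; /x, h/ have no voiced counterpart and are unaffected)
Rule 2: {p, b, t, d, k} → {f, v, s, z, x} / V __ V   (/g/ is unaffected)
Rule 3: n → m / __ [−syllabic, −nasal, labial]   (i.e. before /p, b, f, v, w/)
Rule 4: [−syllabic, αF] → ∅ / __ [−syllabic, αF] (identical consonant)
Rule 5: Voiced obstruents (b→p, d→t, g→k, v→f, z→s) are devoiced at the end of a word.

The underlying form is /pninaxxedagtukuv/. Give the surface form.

Rule 1 (regressive voicing assimilation): /g/ precedes the voiceless obstruent /t/, so it devoices to [k] by assimilation. /pninaxxedagtukuv/ → pninaxxedaktukuv.
Rule 2 (intervocalic spirantization): /d/ is a stop between vowels /e/ and /a/, so it spirantizes to the fricative [z]. /k/ is a stop between vowels /u/ and /u/, so it spirantizes to the fricative [x]. /pninaxxedaktukuv/ → pninaxxezaktuxuv.
Rule 3 (nasal place assimilation): no segment meets the environment; /pninaxxezaktuxuv/ is unchanged.
Rule 4 (degemination): /xx/ is a geminate; the first /x/ deletes. /pninaxxezaktuxuv/ → pninaxezaktuxuv.
Rule 5 (final devoicing): /v/ is a voiced obstruent in word-final position, so it devoices to [f]. /pninaxezaktuxuv/ → pninaxezaktuxuf.

pninaxezaktuxuf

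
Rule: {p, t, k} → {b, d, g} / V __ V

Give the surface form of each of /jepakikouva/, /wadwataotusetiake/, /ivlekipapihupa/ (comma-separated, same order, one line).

/jepakikouva/: /p/ is a voiceless stop between vowels /e/ and /a/, so it voices to [b]. /k/ is a voiceless stop between vowels /a/ and /i/, so it voices to [g]. /k/ is a voiceless stop between vowels /i/ and /o/, so it voices to [g]. → [jebagigouva].
/wadwataotusetiake/: /t/ is a voiceless stop between vowels /a/ and /a/, so it voices to [d]. /t/ is a voiceless stop between vowels /o/ and /u/, so it voices to [d]. /t/ is a voiceless stop between vowels /e/ and /i/, so it voices to [d]. /k/ is a voiceless stop between vowels /a/ and /e/, so it voices to [g]. → [wadwadaodusediage].
/ivlekipapihupa/: /k/ is a voiceless stop between vowels /e/ and /i/, so it voices to [g]. /p/ is a voiceless stop between vowels /i/ and /a/, so it voices to [b]. /p/ is a voiceless stop between vowels /a/ and /i/, so it voices to [b]. /p/ is a voiceless stop between vowels /u/ and /a/, so it voices to [b]. → [ivlegibabihuba].

jebagigouva, wadwadaodusediage, ivlegibabihuba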